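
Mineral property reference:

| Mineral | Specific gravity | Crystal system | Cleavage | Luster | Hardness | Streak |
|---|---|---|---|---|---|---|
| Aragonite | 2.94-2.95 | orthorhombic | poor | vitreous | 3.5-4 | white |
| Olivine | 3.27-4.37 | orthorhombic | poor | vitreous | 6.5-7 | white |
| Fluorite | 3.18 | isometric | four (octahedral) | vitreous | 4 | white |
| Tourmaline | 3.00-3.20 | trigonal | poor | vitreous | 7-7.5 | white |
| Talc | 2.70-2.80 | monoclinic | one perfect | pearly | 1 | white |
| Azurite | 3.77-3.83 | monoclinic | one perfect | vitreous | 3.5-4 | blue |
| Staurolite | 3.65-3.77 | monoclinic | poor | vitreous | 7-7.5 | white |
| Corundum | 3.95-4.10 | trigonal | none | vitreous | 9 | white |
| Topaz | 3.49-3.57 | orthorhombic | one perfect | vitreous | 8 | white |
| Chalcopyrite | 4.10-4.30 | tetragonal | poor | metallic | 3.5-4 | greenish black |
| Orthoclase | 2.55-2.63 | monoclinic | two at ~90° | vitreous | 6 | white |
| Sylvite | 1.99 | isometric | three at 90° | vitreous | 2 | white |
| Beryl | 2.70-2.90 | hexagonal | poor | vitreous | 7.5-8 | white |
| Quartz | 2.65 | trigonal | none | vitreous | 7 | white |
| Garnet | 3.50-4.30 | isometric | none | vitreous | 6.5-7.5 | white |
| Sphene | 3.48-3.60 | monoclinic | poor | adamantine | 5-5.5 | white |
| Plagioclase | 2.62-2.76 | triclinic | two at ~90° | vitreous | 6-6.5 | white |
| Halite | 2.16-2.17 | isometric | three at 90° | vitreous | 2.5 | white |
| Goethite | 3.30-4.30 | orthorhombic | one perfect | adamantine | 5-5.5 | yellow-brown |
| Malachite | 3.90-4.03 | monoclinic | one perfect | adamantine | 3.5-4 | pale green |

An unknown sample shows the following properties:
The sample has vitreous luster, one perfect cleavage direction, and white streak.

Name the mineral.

Topaz

Vitreous luster excludes Talc, Chalcopyrite, Sphene, Goethite, Malachite.
One perfect cleavage direction: leaves Azurite, Topaz.
White streak excludes Azurite.
The only mineral consistent with every observation is Topaz.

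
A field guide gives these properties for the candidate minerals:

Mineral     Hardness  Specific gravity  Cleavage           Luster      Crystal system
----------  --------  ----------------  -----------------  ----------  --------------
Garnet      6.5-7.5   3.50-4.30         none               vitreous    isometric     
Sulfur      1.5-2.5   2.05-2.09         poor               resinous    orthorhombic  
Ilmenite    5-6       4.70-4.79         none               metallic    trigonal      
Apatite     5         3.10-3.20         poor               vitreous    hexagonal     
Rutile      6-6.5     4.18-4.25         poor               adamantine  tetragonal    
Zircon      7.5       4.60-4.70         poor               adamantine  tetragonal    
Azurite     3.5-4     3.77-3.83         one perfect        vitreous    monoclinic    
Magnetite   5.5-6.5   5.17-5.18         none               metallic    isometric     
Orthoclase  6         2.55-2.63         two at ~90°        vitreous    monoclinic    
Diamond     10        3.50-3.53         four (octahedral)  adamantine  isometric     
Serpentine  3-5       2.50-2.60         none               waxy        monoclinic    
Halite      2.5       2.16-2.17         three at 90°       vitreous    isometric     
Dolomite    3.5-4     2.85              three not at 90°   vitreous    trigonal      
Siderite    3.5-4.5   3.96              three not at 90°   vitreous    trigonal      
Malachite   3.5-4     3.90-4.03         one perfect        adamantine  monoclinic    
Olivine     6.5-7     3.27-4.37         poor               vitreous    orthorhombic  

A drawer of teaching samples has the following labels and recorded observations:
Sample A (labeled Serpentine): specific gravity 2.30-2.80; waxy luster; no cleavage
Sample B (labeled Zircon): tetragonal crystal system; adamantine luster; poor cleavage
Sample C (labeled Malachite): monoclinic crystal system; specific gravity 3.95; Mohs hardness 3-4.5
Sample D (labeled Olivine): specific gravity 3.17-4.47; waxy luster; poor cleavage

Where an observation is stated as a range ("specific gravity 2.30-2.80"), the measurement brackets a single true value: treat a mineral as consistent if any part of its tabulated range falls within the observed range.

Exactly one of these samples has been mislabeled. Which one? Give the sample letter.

D

Sample A: nothing contradicts Serpentine.
Sample B: nothing contradicts Zircon.
Sample C: nothing contradicts Malachite.
Sample D: waxy luster is outside the reference for Olivine (vitreous luster) — mislabeled.
Only sample D is inconsistent with its label.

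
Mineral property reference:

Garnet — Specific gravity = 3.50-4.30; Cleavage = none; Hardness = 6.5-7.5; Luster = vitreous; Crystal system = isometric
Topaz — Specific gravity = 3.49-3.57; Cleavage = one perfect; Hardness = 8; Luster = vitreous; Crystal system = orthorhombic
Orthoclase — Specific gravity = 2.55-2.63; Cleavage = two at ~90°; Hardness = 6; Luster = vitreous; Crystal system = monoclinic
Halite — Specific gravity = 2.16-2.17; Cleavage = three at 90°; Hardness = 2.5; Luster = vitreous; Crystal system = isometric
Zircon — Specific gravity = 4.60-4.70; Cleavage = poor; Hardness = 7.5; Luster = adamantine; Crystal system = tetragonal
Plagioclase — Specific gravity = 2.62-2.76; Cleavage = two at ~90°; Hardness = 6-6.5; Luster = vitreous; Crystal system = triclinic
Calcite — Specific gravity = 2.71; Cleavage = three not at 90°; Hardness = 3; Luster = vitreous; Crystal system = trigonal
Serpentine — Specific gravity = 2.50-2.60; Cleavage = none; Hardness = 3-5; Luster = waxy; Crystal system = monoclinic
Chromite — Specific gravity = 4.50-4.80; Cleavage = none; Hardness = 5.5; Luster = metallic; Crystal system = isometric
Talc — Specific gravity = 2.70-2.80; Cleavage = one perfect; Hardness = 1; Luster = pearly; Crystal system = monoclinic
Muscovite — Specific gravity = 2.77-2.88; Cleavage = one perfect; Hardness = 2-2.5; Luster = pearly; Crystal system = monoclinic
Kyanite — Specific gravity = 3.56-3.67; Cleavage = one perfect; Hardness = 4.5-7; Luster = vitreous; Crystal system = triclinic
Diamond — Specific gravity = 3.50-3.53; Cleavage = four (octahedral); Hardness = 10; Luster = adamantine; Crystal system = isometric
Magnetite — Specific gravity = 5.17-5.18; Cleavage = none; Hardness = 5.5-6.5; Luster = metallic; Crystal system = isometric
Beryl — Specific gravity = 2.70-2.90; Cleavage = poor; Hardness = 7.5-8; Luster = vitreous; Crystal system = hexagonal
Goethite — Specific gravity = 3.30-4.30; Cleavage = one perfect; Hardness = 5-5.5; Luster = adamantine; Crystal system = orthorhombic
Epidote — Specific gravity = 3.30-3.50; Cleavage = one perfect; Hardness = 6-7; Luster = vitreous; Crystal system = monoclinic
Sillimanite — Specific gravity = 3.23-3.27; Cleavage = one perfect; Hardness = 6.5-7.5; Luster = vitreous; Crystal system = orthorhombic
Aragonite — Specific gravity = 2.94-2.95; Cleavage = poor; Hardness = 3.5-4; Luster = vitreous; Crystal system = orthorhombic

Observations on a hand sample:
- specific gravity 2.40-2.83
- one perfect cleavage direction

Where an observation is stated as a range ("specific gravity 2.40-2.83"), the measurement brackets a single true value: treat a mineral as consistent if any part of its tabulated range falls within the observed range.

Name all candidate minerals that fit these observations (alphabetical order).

Muscovite, Talc

Specific gravity 2.40-2.83: only Orthoclase, Plagioclase, Calcite, Serpentine, Talc, Muscovite, Beryl remain.
One perfect cleavage direction: only Talc, Muscovite remain.
The minerals that satisfy all observations are Muscovite, Talc.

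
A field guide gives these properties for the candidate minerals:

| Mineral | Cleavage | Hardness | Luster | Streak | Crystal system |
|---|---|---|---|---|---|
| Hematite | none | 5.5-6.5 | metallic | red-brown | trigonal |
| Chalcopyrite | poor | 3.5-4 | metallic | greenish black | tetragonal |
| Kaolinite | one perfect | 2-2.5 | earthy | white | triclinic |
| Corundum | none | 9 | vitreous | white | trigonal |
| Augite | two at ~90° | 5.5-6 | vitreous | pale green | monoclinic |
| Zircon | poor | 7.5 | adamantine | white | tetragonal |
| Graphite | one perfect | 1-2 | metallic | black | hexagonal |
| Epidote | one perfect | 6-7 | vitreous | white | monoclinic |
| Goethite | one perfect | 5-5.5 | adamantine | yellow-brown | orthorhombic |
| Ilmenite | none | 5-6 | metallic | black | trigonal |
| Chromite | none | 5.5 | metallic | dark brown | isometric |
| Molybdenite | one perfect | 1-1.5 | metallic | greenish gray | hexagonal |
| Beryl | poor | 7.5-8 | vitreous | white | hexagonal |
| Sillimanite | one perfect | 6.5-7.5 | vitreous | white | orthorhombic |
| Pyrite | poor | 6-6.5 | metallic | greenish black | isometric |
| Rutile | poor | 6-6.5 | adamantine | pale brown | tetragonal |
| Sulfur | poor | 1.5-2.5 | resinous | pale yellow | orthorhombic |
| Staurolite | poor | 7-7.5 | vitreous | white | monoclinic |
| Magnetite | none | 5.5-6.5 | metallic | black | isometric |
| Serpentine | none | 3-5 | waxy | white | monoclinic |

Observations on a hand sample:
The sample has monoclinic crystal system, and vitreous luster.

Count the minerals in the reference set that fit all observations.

Monoclinic crystal system: narrows the field to Augite, Epidote, Staurolite, Serpentine.
Vitreous luster eliminates Serpentine.
Remaining candidates: Augite, Epidote, Staurolite.
That is 3 minerals.

3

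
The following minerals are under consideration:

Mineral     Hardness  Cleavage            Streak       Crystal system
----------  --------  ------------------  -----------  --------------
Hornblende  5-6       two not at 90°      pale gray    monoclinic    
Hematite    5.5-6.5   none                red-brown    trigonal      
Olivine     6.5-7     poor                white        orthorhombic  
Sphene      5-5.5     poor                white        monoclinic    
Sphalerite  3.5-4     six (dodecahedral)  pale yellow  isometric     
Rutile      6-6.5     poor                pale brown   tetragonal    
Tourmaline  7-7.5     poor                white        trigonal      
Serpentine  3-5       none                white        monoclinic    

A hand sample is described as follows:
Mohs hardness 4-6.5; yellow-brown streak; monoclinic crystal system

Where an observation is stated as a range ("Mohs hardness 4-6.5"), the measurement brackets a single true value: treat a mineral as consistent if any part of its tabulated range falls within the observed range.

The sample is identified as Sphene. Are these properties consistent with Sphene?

Inconsistent

Mohs hardness 4-6.5 — matches Sphene (hardness 5-5.5).
Yellow-brown streak — Sphene has white streak; a mismatch.
Monoclinic crystal system — matches Sphene (monoclinic system).
Streak alone is enough to reject Sphene.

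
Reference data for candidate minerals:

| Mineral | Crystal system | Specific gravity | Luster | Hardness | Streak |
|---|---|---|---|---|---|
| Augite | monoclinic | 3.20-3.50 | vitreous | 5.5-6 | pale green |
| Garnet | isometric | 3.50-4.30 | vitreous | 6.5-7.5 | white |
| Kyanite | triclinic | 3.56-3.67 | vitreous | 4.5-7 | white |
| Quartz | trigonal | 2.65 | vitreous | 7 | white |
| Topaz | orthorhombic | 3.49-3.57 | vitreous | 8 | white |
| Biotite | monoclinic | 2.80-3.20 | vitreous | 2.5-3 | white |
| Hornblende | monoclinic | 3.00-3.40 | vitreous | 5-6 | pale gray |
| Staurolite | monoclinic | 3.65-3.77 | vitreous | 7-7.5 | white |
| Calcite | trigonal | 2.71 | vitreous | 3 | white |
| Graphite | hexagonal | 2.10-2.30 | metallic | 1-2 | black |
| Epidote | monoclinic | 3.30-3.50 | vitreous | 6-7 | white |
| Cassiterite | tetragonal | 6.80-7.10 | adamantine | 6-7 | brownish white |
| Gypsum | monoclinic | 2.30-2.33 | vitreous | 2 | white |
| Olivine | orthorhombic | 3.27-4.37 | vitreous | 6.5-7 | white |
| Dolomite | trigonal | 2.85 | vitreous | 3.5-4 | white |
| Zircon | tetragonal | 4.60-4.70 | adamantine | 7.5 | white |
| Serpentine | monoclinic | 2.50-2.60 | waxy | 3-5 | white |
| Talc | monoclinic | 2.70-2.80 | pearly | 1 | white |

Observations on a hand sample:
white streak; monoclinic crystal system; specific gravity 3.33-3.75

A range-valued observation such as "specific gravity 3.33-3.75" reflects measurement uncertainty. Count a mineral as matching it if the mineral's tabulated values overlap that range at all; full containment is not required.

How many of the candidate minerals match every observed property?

White streak is inconsistent with Augite, Hornblende, Graphite, Cassiterite.
Monoclinic crystal system: narrows the field to Biotite, Staurolite, Epidote, Gypsum, Serpentine, Talc.
Specific gravity 3.33-3.75: Staurolite, Epidote remain.
Consistent with every observation: Epidote, Staurolite.
That is 2 minerals.

2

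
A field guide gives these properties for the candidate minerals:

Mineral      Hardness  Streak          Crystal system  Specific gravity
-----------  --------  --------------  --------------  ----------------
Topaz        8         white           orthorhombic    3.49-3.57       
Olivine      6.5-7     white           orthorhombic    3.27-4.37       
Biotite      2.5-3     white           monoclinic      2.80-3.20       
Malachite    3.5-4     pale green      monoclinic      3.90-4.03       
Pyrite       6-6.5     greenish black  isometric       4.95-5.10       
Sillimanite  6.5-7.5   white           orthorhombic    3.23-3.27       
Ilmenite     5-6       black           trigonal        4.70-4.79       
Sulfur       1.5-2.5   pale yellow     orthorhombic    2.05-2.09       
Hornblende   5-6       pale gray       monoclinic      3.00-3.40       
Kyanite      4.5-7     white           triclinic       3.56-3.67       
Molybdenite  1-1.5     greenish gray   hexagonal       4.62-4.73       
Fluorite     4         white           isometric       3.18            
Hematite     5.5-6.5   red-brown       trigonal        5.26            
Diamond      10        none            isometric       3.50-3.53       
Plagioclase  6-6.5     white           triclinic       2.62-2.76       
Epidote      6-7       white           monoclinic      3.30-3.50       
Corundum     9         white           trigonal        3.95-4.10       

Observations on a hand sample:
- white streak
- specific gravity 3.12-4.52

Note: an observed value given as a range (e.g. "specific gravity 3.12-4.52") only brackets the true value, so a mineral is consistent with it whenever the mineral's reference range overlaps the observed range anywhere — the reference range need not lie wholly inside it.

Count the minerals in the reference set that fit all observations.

White streak — leaves Topaz, Olivine, Biotite, Sillimanite, Kyanite, Fluorite, Plagioclase, Epidote, Corundum.
Specific gravity 3.12-4.52 excludes Plagioclase.
Remaining candidates: Biotite, Corundum, Epidote, Fluorite, Kyanite, Olivine, Sillimanite, Topaz.
That is 8 minerals.

8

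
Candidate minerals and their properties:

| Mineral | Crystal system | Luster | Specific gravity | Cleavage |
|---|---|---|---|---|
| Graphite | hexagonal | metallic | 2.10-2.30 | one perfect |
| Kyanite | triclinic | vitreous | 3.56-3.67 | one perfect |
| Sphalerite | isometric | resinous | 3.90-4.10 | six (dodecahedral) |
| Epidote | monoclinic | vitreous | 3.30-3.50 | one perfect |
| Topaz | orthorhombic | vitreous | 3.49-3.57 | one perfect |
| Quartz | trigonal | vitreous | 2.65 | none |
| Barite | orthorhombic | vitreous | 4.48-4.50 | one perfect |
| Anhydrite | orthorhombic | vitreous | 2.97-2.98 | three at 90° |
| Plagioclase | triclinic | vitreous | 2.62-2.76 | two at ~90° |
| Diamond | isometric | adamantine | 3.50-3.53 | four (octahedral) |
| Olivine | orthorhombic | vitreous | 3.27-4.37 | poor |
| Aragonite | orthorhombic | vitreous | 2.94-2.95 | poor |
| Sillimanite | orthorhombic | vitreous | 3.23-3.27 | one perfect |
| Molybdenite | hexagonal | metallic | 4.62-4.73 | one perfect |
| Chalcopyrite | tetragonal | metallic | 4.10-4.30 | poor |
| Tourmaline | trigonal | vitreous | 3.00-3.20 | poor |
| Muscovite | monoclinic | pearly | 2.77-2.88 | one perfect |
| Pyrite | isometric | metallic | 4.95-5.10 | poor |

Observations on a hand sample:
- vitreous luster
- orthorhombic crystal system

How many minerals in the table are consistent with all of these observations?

Vitreous luster: leaves Kyanite, Epidote, Topaz, Quartz, Barite, Anhydrite, Plagioclase, Olivine, Aragonite, Sillimanite, Tourmaline.
Orthorhombic crystal system eliminates Kyanite, Epidote, Quartz, Plagioclase, Tourmaline.
Remaining candidates: Anhydrite, Aragonite, Barite, Olivine, Sillimanite, Topaz.
That is 6 minerals.

6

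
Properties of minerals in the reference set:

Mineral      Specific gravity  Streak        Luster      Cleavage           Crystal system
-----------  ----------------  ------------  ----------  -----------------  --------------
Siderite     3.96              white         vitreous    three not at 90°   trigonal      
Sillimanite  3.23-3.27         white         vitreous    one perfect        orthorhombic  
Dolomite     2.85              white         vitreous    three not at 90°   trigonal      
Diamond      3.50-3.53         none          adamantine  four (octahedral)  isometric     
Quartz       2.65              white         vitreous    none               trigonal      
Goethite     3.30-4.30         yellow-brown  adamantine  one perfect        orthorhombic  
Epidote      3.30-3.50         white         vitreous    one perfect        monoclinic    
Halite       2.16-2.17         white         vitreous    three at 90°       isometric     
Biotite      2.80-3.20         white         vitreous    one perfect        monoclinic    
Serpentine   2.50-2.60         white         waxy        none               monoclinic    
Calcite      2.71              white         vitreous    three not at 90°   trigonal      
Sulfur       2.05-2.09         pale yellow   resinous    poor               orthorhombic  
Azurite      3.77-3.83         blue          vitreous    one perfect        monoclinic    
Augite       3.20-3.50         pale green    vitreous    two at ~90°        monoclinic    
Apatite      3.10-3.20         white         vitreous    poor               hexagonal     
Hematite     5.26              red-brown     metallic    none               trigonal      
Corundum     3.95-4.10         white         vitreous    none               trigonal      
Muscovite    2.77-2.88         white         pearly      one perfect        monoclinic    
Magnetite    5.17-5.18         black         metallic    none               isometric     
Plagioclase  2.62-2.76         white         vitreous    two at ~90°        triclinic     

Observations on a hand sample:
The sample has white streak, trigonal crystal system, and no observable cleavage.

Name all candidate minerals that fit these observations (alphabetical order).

Corundum, Quartz

White streak: leaves Siderite, Sillimanite, Dolomite, Quartz, Epidote, Halite, Biotite, Serpentine, Calcite, Apatite, Corundum, Muscovite, Plagioclase.
Trigonal crystal system: Siderite, Dolomite, Quartz, Calcite, Corundum remain.
No observable cleavage: Quartz, Corundum remain.
Remaining candidates: Corundum, Quartz.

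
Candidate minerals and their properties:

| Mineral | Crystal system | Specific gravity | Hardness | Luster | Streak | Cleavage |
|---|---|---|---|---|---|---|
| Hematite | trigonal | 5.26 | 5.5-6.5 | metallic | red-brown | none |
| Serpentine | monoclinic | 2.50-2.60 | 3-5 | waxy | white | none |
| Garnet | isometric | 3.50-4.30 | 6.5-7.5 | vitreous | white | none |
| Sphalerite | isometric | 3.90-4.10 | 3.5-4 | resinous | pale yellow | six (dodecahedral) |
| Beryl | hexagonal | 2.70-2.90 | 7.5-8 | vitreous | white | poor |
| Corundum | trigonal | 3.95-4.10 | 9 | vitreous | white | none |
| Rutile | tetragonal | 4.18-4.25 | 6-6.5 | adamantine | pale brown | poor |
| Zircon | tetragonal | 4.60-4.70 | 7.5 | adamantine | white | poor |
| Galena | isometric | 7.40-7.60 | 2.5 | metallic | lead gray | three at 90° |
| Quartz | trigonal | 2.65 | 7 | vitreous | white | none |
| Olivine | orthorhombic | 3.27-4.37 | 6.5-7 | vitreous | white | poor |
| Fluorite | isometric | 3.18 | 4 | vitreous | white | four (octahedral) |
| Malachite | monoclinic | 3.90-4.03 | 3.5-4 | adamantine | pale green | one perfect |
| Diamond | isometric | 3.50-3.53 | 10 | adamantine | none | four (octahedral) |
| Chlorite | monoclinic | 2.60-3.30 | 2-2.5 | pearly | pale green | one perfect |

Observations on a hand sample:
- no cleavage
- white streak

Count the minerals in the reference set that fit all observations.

No cleavage — leaves Hematite, Serpentine, Garnet, Corundum, Quartz.
White streak rules out Hematite.
Consistent with every observation: Corundum, Garnet, Quartz, Serpentine.
That is 4 minerals.

4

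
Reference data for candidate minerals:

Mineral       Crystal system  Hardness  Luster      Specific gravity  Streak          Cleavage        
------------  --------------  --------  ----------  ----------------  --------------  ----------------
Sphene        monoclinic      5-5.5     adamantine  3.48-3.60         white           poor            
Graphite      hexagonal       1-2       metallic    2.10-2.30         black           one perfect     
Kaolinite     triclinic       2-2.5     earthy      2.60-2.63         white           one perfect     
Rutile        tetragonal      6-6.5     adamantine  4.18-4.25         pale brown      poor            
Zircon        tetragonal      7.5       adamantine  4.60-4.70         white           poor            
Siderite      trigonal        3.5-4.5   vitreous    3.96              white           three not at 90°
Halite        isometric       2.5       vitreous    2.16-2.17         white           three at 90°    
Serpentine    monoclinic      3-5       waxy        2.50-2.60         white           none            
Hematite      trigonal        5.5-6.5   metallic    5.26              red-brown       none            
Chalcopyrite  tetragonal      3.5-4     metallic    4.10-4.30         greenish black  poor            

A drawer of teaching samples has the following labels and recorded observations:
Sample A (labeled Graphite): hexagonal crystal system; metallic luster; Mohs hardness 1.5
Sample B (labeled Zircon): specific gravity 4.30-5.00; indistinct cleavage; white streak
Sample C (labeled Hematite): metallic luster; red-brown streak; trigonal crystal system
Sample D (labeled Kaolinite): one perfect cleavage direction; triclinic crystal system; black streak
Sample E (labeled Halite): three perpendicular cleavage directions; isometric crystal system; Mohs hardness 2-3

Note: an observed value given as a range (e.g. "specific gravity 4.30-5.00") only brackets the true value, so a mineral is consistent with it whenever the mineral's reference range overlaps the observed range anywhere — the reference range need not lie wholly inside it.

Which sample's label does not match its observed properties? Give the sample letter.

D

Sample A: nothing contradicts Graphite.
Sample B: nothing contradicts Zircon.
Sample C: nothing contradicts Hematite.
Sample D: Kaolinite has white streak, but the record shows black streak — this label is wrong.
Sample E: nothing contradicts Halite.
Only sample D is inconsistent with its label.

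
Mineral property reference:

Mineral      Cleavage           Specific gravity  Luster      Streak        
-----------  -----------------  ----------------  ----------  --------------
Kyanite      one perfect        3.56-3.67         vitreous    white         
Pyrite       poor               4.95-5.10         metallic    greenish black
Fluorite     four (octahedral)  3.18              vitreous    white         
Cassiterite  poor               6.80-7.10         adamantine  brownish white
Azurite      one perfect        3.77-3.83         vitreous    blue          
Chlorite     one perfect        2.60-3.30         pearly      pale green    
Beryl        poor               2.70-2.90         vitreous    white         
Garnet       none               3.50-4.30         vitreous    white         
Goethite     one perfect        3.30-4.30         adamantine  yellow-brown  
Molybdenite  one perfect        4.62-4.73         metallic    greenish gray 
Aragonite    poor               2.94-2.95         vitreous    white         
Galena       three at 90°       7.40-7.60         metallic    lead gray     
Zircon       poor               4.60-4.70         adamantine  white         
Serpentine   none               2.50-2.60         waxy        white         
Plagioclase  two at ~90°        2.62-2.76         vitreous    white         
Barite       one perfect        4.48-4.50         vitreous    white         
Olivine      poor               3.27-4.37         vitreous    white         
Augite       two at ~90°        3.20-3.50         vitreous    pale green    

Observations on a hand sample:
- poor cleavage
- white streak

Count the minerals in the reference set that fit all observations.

Poor cleavage: only Pyrite, Cassiterite, Beryl, Aragonite, Zircon, Olivine remain.
White streak eliminates Pyrite, Cassiterite.
Remaining candidates: Aragonite, Beryl, Olivine, Zircon.
That is 4 minerals.

4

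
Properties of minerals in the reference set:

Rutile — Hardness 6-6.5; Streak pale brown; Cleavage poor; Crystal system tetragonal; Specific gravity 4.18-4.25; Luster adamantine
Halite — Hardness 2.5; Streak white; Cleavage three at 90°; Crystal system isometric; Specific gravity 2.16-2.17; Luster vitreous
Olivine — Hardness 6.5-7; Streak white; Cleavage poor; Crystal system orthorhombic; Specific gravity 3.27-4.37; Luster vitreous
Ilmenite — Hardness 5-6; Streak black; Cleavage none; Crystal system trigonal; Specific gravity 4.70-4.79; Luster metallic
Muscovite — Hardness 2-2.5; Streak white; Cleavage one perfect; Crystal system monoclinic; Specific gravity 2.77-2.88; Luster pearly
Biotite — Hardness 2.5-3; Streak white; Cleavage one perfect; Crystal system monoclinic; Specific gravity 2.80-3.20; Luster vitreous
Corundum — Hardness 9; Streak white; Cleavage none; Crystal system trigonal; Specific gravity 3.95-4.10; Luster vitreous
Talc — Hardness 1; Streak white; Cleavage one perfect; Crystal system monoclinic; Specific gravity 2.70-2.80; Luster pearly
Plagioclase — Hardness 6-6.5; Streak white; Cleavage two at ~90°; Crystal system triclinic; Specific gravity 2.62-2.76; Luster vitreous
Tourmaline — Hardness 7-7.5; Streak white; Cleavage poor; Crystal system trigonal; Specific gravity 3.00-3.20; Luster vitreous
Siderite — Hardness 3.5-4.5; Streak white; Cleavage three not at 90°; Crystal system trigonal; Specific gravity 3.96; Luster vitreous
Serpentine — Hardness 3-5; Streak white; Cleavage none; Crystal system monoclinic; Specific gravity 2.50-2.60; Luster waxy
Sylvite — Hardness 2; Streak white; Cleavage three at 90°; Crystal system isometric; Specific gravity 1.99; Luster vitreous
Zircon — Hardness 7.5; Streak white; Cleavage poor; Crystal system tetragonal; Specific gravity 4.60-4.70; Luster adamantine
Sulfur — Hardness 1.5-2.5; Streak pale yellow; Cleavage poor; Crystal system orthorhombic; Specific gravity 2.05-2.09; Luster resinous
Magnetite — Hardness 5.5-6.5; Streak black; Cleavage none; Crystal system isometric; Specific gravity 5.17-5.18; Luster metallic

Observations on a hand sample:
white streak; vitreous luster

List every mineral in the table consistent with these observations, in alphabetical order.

Biotite, Corundum, Halite, Olivine, Plagioclase, Siderite, Sylvite, Tourmaline

White streak is inconsistent with Rutile, Ilmenite, Sulfur, Magnetite.
Vitreous luster eliminates Muscovite, Talc, Serpentine, Zircon.
Consistent with every observation: Biotite, Corundum, Halite, Olivine, Plagioclase, Siderite, Sylvite, Tourmaline.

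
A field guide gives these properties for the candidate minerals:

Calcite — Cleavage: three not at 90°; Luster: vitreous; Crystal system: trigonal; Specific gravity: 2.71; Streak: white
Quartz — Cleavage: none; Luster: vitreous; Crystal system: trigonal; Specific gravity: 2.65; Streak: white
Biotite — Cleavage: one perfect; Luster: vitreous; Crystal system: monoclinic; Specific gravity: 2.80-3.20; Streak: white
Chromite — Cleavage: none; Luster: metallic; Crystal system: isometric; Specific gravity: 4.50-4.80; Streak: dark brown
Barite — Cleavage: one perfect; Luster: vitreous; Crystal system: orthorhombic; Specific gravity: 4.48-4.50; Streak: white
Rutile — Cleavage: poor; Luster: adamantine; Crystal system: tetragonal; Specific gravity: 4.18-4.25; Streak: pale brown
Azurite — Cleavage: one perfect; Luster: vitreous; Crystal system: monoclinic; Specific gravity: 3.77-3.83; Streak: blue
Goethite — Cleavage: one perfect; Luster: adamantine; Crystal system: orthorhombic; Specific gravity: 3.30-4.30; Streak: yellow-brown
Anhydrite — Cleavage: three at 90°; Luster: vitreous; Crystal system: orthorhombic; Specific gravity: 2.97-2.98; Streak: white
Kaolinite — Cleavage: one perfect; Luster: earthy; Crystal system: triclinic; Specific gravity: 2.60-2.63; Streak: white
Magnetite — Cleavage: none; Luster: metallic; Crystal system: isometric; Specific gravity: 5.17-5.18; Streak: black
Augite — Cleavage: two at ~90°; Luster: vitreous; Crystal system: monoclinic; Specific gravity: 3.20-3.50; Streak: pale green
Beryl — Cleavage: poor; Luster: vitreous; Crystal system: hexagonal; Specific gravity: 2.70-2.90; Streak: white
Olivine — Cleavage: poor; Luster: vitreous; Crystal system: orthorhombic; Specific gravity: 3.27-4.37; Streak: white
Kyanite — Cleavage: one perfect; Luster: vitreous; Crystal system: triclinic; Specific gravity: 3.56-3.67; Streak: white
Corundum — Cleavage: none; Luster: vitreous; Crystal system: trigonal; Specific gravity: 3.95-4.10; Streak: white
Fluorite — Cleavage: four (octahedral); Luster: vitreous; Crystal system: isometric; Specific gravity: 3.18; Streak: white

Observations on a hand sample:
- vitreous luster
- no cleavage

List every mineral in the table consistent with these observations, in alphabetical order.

Vitreous luster eliminates Chromite, Rutile, Goethite, Kaolinite, Magnetite.
No cleavage — Quartz, Corundum remain.
The minerals that satisfy all observations are Corundum, Quartz.

Corundum, Quartz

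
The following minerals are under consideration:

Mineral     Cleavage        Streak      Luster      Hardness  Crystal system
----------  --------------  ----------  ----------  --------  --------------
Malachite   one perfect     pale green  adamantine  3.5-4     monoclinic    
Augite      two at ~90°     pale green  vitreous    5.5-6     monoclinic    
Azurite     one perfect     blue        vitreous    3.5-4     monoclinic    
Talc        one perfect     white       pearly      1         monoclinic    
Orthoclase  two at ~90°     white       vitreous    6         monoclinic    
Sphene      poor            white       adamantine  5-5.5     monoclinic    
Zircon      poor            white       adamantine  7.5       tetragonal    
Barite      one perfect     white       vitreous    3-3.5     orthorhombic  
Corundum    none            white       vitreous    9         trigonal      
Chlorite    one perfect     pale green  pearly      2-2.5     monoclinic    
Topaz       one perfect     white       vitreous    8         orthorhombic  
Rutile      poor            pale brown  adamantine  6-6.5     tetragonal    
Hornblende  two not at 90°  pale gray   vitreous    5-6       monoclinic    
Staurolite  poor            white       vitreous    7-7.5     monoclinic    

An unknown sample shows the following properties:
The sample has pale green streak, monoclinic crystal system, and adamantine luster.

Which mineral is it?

Malachite

Pale green streak: leaves Malachite, Augite, Chlorite.
Monoclinic crystal system: all remaining candidates fit.
Adamantine luster: only Malachite remains.
Malachite is the sole remaining match.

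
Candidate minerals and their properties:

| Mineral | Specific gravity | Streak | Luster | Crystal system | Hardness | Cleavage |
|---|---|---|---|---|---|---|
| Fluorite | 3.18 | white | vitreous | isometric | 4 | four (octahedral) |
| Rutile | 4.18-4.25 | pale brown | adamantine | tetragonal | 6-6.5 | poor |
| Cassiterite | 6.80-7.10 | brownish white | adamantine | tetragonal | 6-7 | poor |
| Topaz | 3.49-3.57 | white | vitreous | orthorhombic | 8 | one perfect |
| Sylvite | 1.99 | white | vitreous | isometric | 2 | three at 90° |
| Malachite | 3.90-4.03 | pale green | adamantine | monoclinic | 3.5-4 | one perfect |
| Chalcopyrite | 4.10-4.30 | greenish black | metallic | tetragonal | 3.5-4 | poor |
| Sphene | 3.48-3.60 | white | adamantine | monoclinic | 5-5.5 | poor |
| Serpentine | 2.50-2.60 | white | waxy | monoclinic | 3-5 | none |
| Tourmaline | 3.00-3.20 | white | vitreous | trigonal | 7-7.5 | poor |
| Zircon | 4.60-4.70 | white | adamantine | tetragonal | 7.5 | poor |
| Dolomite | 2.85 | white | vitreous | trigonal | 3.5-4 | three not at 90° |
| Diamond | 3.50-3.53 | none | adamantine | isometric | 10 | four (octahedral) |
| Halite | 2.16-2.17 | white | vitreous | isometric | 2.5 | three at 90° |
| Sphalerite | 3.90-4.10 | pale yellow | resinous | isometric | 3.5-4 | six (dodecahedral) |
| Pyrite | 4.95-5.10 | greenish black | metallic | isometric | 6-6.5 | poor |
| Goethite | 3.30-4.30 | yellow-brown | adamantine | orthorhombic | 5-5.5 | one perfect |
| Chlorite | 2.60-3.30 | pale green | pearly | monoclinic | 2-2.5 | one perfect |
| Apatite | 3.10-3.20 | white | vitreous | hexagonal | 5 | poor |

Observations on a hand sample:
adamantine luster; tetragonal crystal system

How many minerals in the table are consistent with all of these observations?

Adamantine luster — Rutile, Cassiterite, Malachite, Sphene, Zircon, Diamond, Goethite remain.
Tetragonal crystal system — leaves Rutile, Cassiterite, Zircon.
Consistent with every observation: Cassiterite, Rutile, Zircon.
That is 3 minerals.

3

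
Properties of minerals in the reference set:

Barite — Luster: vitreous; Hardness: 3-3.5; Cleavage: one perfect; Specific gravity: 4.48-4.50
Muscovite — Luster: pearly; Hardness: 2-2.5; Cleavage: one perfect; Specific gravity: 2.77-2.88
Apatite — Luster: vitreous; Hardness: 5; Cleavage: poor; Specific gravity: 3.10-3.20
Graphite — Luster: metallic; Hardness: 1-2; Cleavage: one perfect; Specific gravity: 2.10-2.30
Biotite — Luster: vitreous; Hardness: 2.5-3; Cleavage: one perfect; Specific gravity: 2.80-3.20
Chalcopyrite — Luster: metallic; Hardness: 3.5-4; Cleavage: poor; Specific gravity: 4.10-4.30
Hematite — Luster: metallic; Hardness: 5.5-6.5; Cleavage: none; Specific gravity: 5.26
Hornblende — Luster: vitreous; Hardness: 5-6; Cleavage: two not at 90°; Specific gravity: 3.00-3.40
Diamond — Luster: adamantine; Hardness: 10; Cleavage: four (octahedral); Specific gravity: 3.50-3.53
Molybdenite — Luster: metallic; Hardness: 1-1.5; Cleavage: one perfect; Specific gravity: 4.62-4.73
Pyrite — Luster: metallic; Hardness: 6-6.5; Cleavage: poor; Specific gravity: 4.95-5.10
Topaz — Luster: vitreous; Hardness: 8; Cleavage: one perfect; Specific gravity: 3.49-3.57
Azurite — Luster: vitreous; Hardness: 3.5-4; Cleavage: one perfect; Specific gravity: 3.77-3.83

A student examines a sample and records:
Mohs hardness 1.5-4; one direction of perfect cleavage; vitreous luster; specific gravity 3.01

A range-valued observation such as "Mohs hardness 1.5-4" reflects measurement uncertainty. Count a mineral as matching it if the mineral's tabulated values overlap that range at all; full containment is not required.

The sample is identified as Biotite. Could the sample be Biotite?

Mohs hardness 1.5-4 — matches Biotite (hardness 2.5-3).
One direction of perfect cleavage — matches Biotite (cleavage one perfect).
Vitreous luster — matches Biotite (vitreous luster).
Specific gravity 3.01 — matches Biotite (SG 2.80-3.20).
Every observed property is compatible with the reference values for Biotite.

Yes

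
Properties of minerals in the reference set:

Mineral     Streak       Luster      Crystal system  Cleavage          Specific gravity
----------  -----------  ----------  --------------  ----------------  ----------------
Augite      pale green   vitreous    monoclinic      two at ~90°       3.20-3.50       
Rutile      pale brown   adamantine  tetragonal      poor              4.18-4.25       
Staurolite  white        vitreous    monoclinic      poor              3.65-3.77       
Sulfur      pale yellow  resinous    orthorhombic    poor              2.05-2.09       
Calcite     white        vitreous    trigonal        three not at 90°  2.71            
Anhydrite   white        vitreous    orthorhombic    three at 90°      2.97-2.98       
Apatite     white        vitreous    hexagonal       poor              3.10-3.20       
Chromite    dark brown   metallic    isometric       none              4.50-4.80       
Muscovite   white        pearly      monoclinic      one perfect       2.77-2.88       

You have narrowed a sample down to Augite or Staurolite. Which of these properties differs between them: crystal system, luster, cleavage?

cleavage

Crystal system: both monoclinic — same for both.
Luster: both vitreous — same for both.
Cleavage: Augite two at ~90°, Staurolite poor — different.
Cleavage is the diagnostic property here.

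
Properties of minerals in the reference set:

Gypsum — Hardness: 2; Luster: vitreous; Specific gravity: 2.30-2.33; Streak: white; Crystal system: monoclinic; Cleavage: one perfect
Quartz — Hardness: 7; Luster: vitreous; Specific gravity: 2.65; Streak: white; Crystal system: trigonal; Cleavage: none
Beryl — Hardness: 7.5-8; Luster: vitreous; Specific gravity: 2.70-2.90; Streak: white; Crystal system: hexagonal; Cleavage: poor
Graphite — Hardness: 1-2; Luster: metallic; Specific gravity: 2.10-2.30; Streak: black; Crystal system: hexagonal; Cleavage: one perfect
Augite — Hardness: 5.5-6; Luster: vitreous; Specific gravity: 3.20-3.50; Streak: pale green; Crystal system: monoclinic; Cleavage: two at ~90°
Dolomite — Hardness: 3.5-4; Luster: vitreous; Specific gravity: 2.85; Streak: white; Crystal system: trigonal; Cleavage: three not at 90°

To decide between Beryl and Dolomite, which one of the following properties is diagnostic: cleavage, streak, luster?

cleavage

Cleavage: Beryl poor, Dolomite three not at 90° — distinct.
Streak: both white — identical.
Luster: both vitreous — identical.
Cleavage is the diagnostic property here.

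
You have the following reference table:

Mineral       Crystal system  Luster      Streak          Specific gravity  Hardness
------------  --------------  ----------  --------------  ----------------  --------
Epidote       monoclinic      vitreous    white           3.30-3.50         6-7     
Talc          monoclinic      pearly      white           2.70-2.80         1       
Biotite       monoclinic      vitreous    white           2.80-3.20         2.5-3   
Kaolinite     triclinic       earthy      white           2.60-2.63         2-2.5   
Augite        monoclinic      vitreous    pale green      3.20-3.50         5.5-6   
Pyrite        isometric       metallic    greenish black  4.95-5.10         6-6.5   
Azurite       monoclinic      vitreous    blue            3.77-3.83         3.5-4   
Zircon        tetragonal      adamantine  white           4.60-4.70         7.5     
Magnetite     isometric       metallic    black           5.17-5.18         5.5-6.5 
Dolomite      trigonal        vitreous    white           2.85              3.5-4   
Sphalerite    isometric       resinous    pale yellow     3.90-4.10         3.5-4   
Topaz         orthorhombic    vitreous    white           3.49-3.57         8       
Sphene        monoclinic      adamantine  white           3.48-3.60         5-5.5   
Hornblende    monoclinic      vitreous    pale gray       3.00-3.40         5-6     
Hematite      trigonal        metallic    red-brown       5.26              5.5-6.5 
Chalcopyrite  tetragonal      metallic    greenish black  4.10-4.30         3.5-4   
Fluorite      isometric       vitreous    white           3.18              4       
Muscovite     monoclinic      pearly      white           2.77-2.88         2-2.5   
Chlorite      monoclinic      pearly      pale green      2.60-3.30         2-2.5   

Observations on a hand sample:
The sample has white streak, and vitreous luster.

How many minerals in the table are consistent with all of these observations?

5

White streak: narrows the field to Epidote, Talc, Biotite, Kaolinite, Zircon, Dolomite, Topaz, Sphene, Fluorite, Muscovite.
Vitreous luster eliminates Talc, Kaolinite, Zircon, Sphene, Muscovite.
Consistent with every observation: Biotite, Dolomite, Epidote, Fluorite, Topaz.
That is 5 minerals.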